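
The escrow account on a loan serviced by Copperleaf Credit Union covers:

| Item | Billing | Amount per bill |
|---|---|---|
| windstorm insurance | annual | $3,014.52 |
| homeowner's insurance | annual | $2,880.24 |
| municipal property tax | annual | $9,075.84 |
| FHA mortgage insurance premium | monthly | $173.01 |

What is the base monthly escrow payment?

$1,420.56

Windstorm insurance = $3,014.52/yr
Homeowner's insurance = $2,880.24/yr
Municipal property tax = $9,075.84/yr
FHA mortgage insurance premium = $173.01 × 12 = $2,076.12/yr
Combined annual = $3,014.52 + $2,880.24 + $9,075.84 + $2,076.12 = $17,046.72
Monthly escrow = $17,046.72 / 12 = $1,420.56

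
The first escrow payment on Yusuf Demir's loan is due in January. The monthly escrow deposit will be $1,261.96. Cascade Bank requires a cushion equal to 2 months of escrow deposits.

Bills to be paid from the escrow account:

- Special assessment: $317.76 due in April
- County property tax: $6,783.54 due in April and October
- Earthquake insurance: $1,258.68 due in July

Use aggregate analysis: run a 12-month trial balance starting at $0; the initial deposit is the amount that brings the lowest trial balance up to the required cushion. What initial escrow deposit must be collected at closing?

Cushion = 2 × $1,261.96 = $2,523.92
Trial balance (start $0, +$1,261.96 each month, − disbursements):
  Jan: +$1,261.96 → $1,261.96
  Feb: +$1,261.96 → $2,523.92
  Mar: +$1,261.96 → $3,785.88
  Apr: +$1,261.96 − $7,101.30 → -$2,053.46
  May: +$1,261.96 → -$791.50
  Jun: +$1,261.96 → $470.46
  Jul: +$1,261.96 − $1,258.68 → $473.74
  Aug: +$1,261.96 → $1,735.70
  Sep: +$1,261.96 → $2,997.66
  Oct: +$1,261.96 − $6,783.54 → -$2,523.92
  Nov: +$1,261.96 → -$1,261.96
  Dec: +$1,261.96 → $0.00
Lowest trial balance = -$2,523.92 (Oct)
Initial deposit = cushion − low point = $2,523.92 − (-$2,523.92) = $5,047.84

$5,047.84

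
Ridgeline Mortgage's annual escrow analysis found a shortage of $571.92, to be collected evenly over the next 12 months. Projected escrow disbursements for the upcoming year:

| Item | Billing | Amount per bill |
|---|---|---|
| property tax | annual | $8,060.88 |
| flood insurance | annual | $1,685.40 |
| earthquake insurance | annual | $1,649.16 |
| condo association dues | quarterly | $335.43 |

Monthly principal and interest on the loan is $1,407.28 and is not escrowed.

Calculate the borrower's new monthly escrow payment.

$1,109.09

Property tax — $8,060.88/yr
Flood insurance — $1,685.40/yr
Earthquake insurance — $1,649.16/yr
Condo association dues — $335.43 × 4 = $1,341.72/yr
Combined annual = $8,060.88 + $1,685.40 + $1,649.16 + $1,341.72 = $12,737.16
Monthly = $12,737.16 ÷ 12 = $1,061.43
Shortage spread = $571.92 / 12 = $47.66/mo
Adjusted monthly = $1,061.43 + $47.66 = $1,109.09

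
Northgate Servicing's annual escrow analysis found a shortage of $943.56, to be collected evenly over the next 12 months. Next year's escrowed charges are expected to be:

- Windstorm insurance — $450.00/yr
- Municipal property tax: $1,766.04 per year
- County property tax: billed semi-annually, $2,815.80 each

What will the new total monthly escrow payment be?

Windstorm insurance = $450.00
Municipal property tax = $1,766.04
County property tax = $2,815.80 × 2 = $5,631.60
Total annual escrow = $450.00 + $1,766.04 + $5,631.60 = $7,847.64
Per month = $7,847.64 / 12 = $653.97
Shortage per month = $943.56 / 12 = $78.63
New monthly escrow = $653.97 + $78.63 = $732.60

$732.60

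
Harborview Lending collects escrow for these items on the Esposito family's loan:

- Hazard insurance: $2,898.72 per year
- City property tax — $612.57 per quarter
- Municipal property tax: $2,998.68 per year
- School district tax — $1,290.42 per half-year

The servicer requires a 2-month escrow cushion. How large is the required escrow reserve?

Hazard insurance — $2,898.72 annually
City property tax — $612.57 × 4 = $2,450.28 annually
Municipal property tax — $2,998.68 annually
School district tax — $1,290.42 × 2 = $2,580.84 annually
Yearly total = $10,928.52
Monthly = $10,928.52 ÷ 12 = $910.71
Cushion = 2 × $910.71 = $1,821.42

$1,821.42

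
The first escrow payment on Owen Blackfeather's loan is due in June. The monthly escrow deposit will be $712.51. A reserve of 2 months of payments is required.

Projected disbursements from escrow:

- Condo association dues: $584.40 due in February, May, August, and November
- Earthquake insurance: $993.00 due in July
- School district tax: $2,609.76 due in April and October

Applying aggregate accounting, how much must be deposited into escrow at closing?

$2,049.63

Cushion = 2 × $712.51 = $1,425.02
Trial balance (start $0, +$712.51 each month, − disbursements):
  Jun: +$712.51 → $712.51
  Jul: +$712.51 − $993.00 → $432.02
  Aug: +$712.51 − $584.40 → $560.13
  Sep: +$712.51 → $1,272.64
  Oct: +$712.51 − $2,609.76 → -$624.61
  Nov: +$712.51 − $584.40 → -$496.50
  Dec: +$712.51 → $216.01
  Jan: +$712.51 → $928.52
  Feb: +$712.51 − $584.40 → $1,056.63
  Mar: +$712.51 → $1,769.14
  Apr: +$712.51 − $2,609.76 → -$128.11
  May: +$712.51 − $584.40 → $0.00
Lowest trial balance = -$624.61 (Oct)
Initial deposit = cushion − low point = $1,425.02 − (-$624.61) = $2,049.63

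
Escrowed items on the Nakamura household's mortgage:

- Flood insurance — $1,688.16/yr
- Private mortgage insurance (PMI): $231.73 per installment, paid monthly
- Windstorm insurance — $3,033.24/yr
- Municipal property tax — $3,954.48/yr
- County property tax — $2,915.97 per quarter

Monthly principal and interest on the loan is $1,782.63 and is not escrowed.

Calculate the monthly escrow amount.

Flood insurance: $1,688.16
Private mortgage insurance (PMI): $231.73 × 12 = $2,780.76
Windstorm insurance: $3,033.24
Municipal property tax: $3,954.48
County property tax: $2,915.97 × 4 = $11,663.88
Annual escrow total = $1,688.16 + $2,780.76 + $3,033.24 + $3,954.48 + $11,663.88 = $23,120.52
Base monthly escrow = $23,120.52 ÷ 12 = $1,926.71

$1,926.71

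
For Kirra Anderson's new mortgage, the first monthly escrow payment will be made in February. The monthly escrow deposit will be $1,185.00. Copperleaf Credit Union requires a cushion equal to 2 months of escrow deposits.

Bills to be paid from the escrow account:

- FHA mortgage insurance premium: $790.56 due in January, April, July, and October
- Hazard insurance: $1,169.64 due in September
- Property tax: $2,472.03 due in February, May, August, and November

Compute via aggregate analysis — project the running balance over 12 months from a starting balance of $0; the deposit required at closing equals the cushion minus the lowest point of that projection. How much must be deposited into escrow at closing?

$3,949.44

Cushion = 2 × $1,185.00 = $2,370.00
Trial balance (start $0, +$1,185.00 each month, − disbursements):
  Feb: +$1,185.00 − $2,472.03 → -$1,287.03
  Mar: +$1,185.00 → -$102.03
  Apr: +$1,185.00 − $790.56 → $292.41
  May: +$1,185.00 − $2,472.03 → -$994.62
  Jun: +$1,185.00 → $190.38
  Jul: +$1,185.00 − $790.56 → $584.82
  Aug: +$1,185.00 − $2,472.03 → -$702.21
  Sep: +$1,185.00 − $1,169.64 → -$686.85
  Oct: +$1,185.00 − $790.56 → -$292.41
  Nov: +$1,185.00 − $2,472.03 → -$1,579.44
  Dec: +$1,185.00 → -$394.44
  Jan: +$1,185.00 − $790.56 → $0.00
Lowest trial balance = -$1,579.44 (Nov)
Initial deposit = cushion − low point = $2,370.00 − (-$1,579.44) = $3,949.44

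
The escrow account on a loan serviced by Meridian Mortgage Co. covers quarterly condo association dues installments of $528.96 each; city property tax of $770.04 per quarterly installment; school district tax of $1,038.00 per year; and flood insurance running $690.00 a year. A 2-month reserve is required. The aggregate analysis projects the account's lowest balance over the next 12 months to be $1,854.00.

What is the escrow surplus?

$700.00

Condo association dues: $528.96 × 4 = $2,115.84 per year
City property tax: $770.04 × 4 = $3,080.16 per year
School district tax: $1,038.00 per year
Flood insurance: $690.00 per year
Combined annual = $2,115.84 + $3,080.16 + $1,038.00 + $690.00 = $6,924.00
Per month = $6,924.00 ÷ 12 = $577.00
Required reserve = 2 × $577.00 = $1,154.00
Surplus = $1,854.00 − $1,154.00 = $700.00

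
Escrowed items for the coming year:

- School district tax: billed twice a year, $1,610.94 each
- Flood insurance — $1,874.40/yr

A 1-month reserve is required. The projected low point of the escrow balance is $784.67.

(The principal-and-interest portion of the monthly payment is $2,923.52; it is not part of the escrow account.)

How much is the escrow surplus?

School district tax: $1,610.94 × 2 = $3,221.88 annually
Flood insurance: $1,874.40 annually
Annual escrow total = $3,221.88 + $1,874.40 = $5,096.28
Monthly = $5,096.28 ÷ 12 = $424.69
Required reserve = 1 × $424.69 = $424.69
Surplus = $784.67 − $424.69 = $359.98

$359.98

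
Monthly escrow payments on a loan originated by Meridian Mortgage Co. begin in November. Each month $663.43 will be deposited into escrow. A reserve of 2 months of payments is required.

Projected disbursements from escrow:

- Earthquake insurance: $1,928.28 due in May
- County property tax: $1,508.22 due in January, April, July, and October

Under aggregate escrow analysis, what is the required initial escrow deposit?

$1,808.93

Cushion = 2 × $663.43 = $1,326.86
Trial balance (start $0, +$663.43 each month, − disbursements):
  Nov: +$663.43 → $663.43
  Dec: +$663.43 → $1,326.86
  Jan: +$663.43 − $1,508.22 → $482.07
  Feb: +$663.43 → $1,145.50
  Mar: +$663.43 → $1,808.93
  Apr: +$663.43 − $1,508.22 → $964.14
  May: +$663.43 − $1,928.28 → -$300.71
  Jun: +$663.43 → $362.72
  Jul: +$663.43 − $1,508.22 → -$482.07
  Aug: +$663.43 → $181.36
  Sep: +$663.43 → $844.79
  Oct: +$663.43 − $1,508.22 → $0.00
Lowest trial balance = -$482.07 (Jul)
Initial deposit = cushion − low point = $1,326.86 − (-$482.07) = $1,808.93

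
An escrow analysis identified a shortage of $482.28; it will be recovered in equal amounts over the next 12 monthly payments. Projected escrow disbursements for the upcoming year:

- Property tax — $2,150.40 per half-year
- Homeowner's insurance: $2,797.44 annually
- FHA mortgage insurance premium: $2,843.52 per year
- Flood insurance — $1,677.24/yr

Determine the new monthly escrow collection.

$1,008.44

Property tax — $2,150.40 × 2 = $4,300.80
Homeowner's insurance — $2,797.44
FHA mortgage insurance premium — $2,843.52
Flood insurance — $1,677.24
Total per year = $4,300.80 + $2,797.44 + $2,843.52 + $1,677.24 = $11,619.00
Monthly = $11,619.00 / 12 = $968.25
Shortage spread = $482.28 ÷ 12 = $40.19/mo
Adjusted monthly = $968.25 + $40.19 = $1,008.44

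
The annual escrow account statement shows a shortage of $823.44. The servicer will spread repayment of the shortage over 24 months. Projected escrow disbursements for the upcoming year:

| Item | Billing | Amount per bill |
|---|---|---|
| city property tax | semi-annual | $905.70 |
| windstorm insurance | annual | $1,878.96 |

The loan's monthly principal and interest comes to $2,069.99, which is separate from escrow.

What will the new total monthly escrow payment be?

$341.84

City property tax = $905.70 × 2 = $1,811.40
Windstorm insurance = $1,878.96
Combined annual = $3,690.36
Base monthly escrow = $3,690.36 ÷ 12 = $307.53
Shortage per month = $823.44 ÷ 24 = $34.31
Adjusted monthly = $307.53 + $34.31 = $341.84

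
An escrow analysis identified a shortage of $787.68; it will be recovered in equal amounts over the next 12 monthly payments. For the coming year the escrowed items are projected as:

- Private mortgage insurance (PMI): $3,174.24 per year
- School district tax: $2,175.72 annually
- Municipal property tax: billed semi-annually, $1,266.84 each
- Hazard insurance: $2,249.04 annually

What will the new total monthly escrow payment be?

Private mortgage insurance (PMI) — $3,174.24 per year
School district tax — $2,175.72 per year
Municipal property tax — $1,266.84 × 2 = $2,533.68 per year
Hazard insurance — $2,249.04 per year
Combined annual = $3,174.24 + $2,175.72 + $2,533.68 + $2,249.04 = $10,132.68
Base monthly escrow = $10,132.68 / 12 = $844.39
Shortage per month = $787.68 ÷ 12 = $65.64
Adjusted monthly = $844.39 + $65.64 = $910.03

$910.03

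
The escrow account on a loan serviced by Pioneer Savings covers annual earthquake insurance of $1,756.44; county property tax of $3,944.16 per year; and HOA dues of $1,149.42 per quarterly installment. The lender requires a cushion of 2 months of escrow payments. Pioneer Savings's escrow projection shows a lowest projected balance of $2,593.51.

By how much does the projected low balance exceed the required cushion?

$877.13

Earthquake insurance — $1,756.44 per year
County property tax — $3,944.16 per year
HOA dues — $1,149.42 × 4 = $4,597.68 per year
Total per year = $10,298.28
Monthly = $10,298.28 / 12 = $858.19
Required cushion = 2 × $858.19 = $1,716.38
Surplus = $2,593.51 − $1,716.38 = $877.13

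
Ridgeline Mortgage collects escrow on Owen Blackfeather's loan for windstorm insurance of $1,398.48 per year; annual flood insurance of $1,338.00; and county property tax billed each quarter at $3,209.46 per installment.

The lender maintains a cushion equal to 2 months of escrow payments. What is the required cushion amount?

$2,595.72

Windstorm insurance: $1,398.48
Flood insurance: $1,338.00
County property tax: $3,209.46 × 4 = $12,837.84
Yearly total = $1,398.48 + $1,338.00 + $12,837.84 = $15,574.32
Monthly escrow = $15,574.32 ÷ 12 = $1,297.86
Reserve = 2 × $1,297.86 = $2,595.72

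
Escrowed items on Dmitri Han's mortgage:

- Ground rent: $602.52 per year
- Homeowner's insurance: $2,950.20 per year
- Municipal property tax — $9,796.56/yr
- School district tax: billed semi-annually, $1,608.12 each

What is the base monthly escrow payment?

Ground rent = $602.52
Homeowner's insurance = $2,950.20
Municipal property tax = $9,796.56
School district tax = $1,608.12 × 2 = $3,216.24
Total annual escrow = $602.52 + $2,950.20 + $9,796.56 + $3,216.24 = $16,565.52
Base monthly escrow = $16,565.52 / 12 = $1,380.46

$1,380.46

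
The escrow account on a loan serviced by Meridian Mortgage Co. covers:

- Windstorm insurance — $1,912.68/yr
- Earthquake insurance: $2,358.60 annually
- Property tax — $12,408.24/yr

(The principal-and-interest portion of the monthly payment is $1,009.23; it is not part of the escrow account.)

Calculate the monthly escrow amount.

Windstorm insurance — $1,912.68/yr
Earthquake insurance — $2,358.60/yr
Property tax — $12,408.24/yr
Combined annual = $16,679.52
Base monthly escrow = $16,679.52 ÷ 12 = $1,389.96

$1,389.96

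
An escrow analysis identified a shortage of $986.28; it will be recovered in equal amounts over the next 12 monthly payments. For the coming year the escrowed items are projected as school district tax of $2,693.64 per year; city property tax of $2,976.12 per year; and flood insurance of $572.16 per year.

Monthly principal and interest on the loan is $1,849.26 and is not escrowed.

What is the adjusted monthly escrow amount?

School district tax — $2,693.64 per year
City property tax — $2,976.12 per year
Flood insurance — $572.16 per year
Yearly total = $6,241.92
Monthly escrow = $6,241.92 ÷ 12 = $520.16
Shortage spread = $986.28 / 12 = $82.19/mo
Adjusted monthly = $520.16 + $82.19 = $602.35

$602.35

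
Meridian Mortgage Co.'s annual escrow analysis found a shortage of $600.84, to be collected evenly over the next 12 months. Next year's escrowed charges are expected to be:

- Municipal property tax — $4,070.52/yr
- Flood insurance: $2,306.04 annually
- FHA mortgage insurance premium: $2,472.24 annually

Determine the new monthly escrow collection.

$787.47

Municipal property tax — $4,070.52/yr
Flood insurance — $2,306.04/yr
FHA mortgage insurance premium — $2,472.24/yr
Total per year = $8,848.80
Monthly = $8,848.80 ÷ 12 = $737.40
Shortage spread = $600.84 / 12 = $50.07/mo
New monthly escrow = $737.40 + $50.07 = $787.47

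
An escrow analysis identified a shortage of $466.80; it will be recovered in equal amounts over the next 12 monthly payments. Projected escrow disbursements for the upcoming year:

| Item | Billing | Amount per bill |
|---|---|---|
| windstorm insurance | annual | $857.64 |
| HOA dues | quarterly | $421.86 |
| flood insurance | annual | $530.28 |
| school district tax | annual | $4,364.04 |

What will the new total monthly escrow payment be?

$658.85

Windstorm insurance = $857.64 annually
HOA dues = $421.86 × 4 = $1,687.44 annually
Flood insurance = $530.28 annually
School district tax = $4,364.04 annually
Annual escrow total = $857.64 + $1,687.44 + $530.28 + $4,364.04 = $7,439.40
Monthly escrow = $7,439.40 ÷ 12 = $619.95
Shortage per month = $466.80 ÷ 12 = $38.90
Adjusted monthly = $619.95 + $38.90 = $658.85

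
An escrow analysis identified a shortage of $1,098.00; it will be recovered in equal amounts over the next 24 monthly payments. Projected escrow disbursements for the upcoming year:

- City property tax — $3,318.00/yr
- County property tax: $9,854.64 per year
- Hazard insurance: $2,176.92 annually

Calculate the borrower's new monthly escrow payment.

City property tax: $3,318.00 annually
County property tax: $9,854.64 annually
Hazard insurance: $2,176.92 annually
Combined annual = $15,349.56
Base monthly escrow = $15,349.56 ÷ 12 = $1,279.13
Monthly shortage recovery: $1,098.00 ÷ 24 = $45.75
New monthly escrow = $1,279.13 + $45.75 = $1,324.88

$1,324.88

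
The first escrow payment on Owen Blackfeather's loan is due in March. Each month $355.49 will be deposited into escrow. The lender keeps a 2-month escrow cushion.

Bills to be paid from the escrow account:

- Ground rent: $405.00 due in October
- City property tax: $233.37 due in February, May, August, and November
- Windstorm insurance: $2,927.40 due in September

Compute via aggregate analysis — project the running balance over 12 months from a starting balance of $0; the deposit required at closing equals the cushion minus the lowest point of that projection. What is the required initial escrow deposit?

$1,666.20

Cushion = 2 × $355.49 = $710.98
Trial balance (start $0, +$355.49 each month, − disbursements):
  Mar: +$355.49 → $355.49
  Apr: +$355.49 → $710.98
  May: +$355.49 − $233.37 → $833.10
  Jun: +$355.49 → $1,188.59
  Jul: +$355.49 → $1,544.08
  Aug: +$355.49 − $233.37 → $1,666.20
  Sep: +$355.49 − $2,927.40 → -$905.71
  Oct: +$355.49 − $405.00 → -$955.22
  Nov: +$355.49 − $233.37 → -$833.10
  Dec: +$355.49 → -$477.61
  Jan: +$355.49 → -$122.12
  Feb: +$355.49 − $233.37 → $0.00
Lowest trial balance = -$955.22 (Oct)
Initial deposit = cushion − low point = $710.98 − (-$955.22) = $1,666.20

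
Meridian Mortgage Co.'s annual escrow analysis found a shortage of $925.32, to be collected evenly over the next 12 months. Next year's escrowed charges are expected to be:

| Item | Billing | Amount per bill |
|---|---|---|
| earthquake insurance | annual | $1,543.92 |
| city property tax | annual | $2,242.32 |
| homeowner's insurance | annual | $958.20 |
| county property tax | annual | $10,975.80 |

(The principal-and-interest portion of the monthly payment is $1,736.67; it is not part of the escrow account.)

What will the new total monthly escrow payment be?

$1,387.13

Earthquake insurance = $1,543.92/yr
City property tax = $2,242.32/yr
Homeowner's insurance = $958.20/yr
County property tax = $10,975.80/yr
Yearly total = $1,543.92 + $2,242.32 + $958.20 + $10,975.80 = $15,720.24
Monthly = $15,720.24 ÷ 12 = $1,310.02
Shortage per month = $925.32 ÷ 12 = $77.11
New monthly escrow = $1,310.02 + $77.11 = $1,387.13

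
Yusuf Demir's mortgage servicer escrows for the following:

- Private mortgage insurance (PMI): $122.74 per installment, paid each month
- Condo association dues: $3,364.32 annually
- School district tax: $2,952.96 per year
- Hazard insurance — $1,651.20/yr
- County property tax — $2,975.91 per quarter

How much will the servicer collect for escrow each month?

$1,778.75

Private mortgage insurance (PMI) = $122.74 × 12 = $1,472.88 per year
Condo association dues = $3,364.32 per year
School district tax = $2,952.96 per year
Hazard insurance = $1,651.20 per year
County property tax = $2,975.91 × 4 = $11,903.64 per year
Combined annual = $21,345.00
Base monthly escrow = $21,345.00 ÷ 12 = $1,778.75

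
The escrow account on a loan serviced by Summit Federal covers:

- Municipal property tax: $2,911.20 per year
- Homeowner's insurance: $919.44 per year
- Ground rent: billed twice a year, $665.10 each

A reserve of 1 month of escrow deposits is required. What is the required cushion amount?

Municipal property tax: $2,911.20
Homeowner's insurance: $919.44
Ground rent: $665.10 × 2 = $1,330.20
Combined annual = $2,911.20 + $919.44 + $1,330.20 = $5,160.84
Per month = $5,160.84 / 12 = $430.07
Required cushion = 1 × $430.07 = $430.07

$430.07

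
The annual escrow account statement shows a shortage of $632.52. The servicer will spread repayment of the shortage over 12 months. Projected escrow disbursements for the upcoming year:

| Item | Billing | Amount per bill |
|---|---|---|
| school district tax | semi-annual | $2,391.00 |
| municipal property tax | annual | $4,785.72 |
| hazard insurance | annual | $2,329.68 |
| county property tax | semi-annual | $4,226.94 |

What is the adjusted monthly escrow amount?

$1,748.65

School district tax = $2,391.00 × 2 = $4,782.00 annually
Municipal property tax = $4,785.72 annually
Hazard insurance = $2,329.68 annually
County property tax = $4,226.94 × 2 = $8,453.88 annually
Annual escrow total = $4,782.00 + $4,785.72 + $2,329.68 + $8,453.88 = $20,351.28
Base monthly escrow = $20,351.28 / 12 = $1,695.94
Shortage per month = $632.52 ÷ 12 = $52.71
Adjusted monthly = $1,695.94 + $52.71 = $1,748.65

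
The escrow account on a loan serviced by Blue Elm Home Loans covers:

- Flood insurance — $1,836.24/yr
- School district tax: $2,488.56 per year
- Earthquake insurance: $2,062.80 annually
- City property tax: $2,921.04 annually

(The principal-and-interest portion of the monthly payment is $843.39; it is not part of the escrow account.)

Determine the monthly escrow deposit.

Flood insurance — $1,836.24
School district tax — $2,488.56
Earthquake insurance — $2,062.80
City property tax — $2,921.04
Total annual escrow = $9,308.64
Per month = $9,308.64 ÷ 12 = $775.72

$775.72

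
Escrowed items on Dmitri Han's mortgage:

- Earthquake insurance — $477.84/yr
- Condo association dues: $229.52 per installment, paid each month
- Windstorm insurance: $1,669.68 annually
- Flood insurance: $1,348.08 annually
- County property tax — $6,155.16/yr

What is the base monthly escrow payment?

Earthquake insurance — $477.84 per year
Condo association dues — $229.52 × 12 = $2,754.24 per year
Windstorm insurance — $1,669.68 per year
Flood insurance — $1,348.08 per year
County property tax — $6,155.16 per year
Total annual escrow = $12,405.00
Monthly = $12,405.00 ÷ 12 = $1,033.75

$1,033.75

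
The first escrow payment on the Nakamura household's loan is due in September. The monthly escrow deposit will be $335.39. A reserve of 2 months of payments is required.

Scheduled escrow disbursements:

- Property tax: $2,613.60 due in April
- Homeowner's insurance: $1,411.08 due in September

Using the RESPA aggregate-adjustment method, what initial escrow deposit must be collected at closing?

$2,012.34

Cushion = 2 × $335.39 = $670.78
Trial balance (start $0, +$335.39 each month, − disbursements):
  Sep: +$335.39 − $1,411.08 → -$1,075.69
  Oct: +$335.39 → -$740.30
  Nov: +$335.39 → -$404.91
  Dec: +$335.39 → -$69.52
  Jan: +$335.39 → $265.87
  Feb: +$335.39 → $601.26
  Mar: +$335.39 → $936.65
  Apr: +$335.39 − $2,613.60 → -$1,341.56
  May: +$335.39 → -$1,006.17
  Jun: +$335.39 → -$670.78
  Jul: +$335.39 → -$335.39
  Aug: +$335.39 → $0.00
Lowest trial balance = -$1,341.56 (Apr)
Initial deposit = cushion − low point = $670.78 − (-$1,341.56) = $2,012.34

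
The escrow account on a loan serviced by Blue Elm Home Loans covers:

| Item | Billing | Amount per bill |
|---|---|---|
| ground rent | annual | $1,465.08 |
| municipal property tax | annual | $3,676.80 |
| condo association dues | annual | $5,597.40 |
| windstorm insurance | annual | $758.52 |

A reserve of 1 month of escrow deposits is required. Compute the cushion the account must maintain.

$958.15

Ground rent: $1,465.08/yr
Municipal property tax: $3,676.80/yr
Condo association dues: $5,597.40/yr
Windstorm insurance: $758.52/yr
Combined annual = $1,465.08 + $3,676.80 + $5,597.40 + $758.52 = $11,497.80
Per month = $11,497.80 / 12 = $958.15
Required cushion = 1 × $958.15 = $958.15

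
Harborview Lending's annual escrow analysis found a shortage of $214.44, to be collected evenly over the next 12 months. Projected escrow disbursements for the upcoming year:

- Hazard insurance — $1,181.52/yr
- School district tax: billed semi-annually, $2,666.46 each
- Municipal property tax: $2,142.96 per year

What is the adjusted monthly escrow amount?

$739.32

Hazard insurance: $1,181.52 annually
School district tax: $2,666.46 × 2 = $5,332.92 annually
Municipal property tax: $2,142.96 annually
Total per year = $8,657.40
Base monthly escrow = $8,657.40 ÷ 12 = $721.45
Shortage spread = $214.44 / 12 = $17.87/mo
New monthly escrow = $721.45 + $17.87 = $739.32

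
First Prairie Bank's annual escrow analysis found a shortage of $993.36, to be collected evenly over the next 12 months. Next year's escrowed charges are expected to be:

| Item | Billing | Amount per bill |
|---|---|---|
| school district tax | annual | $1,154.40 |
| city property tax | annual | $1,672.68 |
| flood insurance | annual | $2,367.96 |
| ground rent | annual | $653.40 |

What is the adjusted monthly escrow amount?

School district tax: $1,154.40
City property tax: $1,672.68
Flood insurance: $2,367.96
Ground rent: $653.40
Yearly total = $1,154.40 + $1,672.68 + $2,367.96 + $653.40 = $5,848.44
Monthly = $5,848.44 / 12 = $487.37
Shortage per month = $993.36 / 12 = $82.78
Adjusted monthly = $487.37 + $82.78 = $570.15

$570.15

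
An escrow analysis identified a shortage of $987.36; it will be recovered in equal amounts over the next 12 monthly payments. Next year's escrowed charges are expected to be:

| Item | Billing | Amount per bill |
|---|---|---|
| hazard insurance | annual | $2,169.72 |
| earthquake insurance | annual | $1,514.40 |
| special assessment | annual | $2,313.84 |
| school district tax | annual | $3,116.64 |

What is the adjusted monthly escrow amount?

Hazard insurance: $2,169.72 per year
Earthquake insurance: $1,514.40 per year
Special assessment: $2,313.84 per year
School district tax: $3,116.64 per year
Total annual escrow = $9,114.60
Monthly escrow = $9,114.60 ÷ 12 = $759.55
Shortage per month = $987.36 ÷ 12 = $82.28
New monthly escrow = $759.55 + $82.28 = $841.83

$841.83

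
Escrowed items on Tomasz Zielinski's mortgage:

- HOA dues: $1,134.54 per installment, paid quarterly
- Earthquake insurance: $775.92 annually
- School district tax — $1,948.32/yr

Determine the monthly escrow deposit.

HOA dues — $1,134.54 × 4 = $4,538.16/yr
Earthquake insurance — $775.92/yr
School district tax — $1,948.32/yr
Total per year = $4,538.16 + $775.92 + $1,948.32 = $7,262.40
Monthly = $7,262.40 / 12 = $605.20

$605.20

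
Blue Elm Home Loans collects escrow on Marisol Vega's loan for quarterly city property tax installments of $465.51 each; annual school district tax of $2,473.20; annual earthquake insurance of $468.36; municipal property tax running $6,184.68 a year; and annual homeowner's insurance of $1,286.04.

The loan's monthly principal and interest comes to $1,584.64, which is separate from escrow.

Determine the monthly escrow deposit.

City property tax — $465.51 × 4 = $1,862.04/yr
School district tax — $2,473.20/yr
Earthquake insurance — $468.36/yr
Municipal property tax — $6,184.68/yr
Homeowner's insurance — $1,286.04/yr
Total per year = $12,274.32
Monthly escrow = $12,274.32 ÷ 12 = $1,022.86

$1,022.86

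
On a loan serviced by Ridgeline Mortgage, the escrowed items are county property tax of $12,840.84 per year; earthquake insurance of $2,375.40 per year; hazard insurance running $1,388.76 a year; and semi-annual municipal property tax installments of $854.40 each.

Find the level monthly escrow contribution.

County property tax — $12,840.84 annually
Earthquake insurance — $2,375.40 annually
Hazard insurance — $1,388.76 annually
Municipal property tax — $854.40 × 2 = $1,708.80 annually
Total per year = $18,313.80
Monthly escrow = $18,313.80 ÷ 12 = $1,526.15

$1,526.15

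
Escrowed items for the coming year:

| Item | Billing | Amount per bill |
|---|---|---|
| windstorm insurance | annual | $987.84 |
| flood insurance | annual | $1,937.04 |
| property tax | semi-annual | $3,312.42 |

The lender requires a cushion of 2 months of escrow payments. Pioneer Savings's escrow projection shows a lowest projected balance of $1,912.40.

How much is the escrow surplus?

Windstorm insurance — $987.84 per year
Flood insurance — $1,937.04 per year
Property tax — $3,312.42 × 2 = $6,624.84 per year
Total per year = $9,549.72
Base monthly escrow = $9,549.72 ÷ 12 = $795.81
Cushion = 2 × $795.81 = $1,591.62
Excess over cushion: $1,912.40 − $1,591.62 = $320.78

$320.78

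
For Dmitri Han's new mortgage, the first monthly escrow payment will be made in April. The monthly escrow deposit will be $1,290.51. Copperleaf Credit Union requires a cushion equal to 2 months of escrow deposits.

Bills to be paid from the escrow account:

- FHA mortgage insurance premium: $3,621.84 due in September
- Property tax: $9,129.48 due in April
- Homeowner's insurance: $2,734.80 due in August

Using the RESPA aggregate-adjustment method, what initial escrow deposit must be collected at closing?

$10,419.99

Cushion = 2 × $1,290.51 = $2,581.02
Trial balance (start $0, +$1,290.51 each month, − disbursements):
  Apr: +$1,290.51 − $9,129.48 → -$7,838.97
  May: +$1,290.51 → -$6,548.46
  Jun: +$1,290.51 → -$5,257.95
  Jul: +$1,290.51 → -$3,967.44
  Aug: +$1,290.51 − $2,734.80 → -$5,411.73
  Sep: +$1,290.51 − $3,621.84 → -$7,743.06
  Oct: +$1,290.51 → -$6,452.55
  Nov: +$1,290.51 → -$5,162.04
  Dec: +$1,290.51 → -$3,871.53
  Jan: +$1,290.51 → -$2,581.02
  Feb: +$1,290.51 → -$1,290.51
  Mar: +$1,290.51 → $0.00
Lowest trial balance = -$7,838.97 (Apr)
Initial deposit = cushion − low point = $2,581.02 − (-$7,838.97) = $10,419.99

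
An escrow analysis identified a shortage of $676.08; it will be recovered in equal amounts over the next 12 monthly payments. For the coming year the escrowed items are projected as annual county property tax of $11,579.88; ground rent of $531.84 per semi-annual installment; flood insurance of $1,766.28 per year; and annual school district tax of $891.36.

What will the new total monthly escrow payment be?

County property tax — $11,579.88/yr
Ground rent — $531.84 × 2 = $1,063.68/yr
Flood insurance — $1,766.28/yr
School district tax — $891.36/yr
Yearly total = $15,301.20
Monthly escrow = $15,301.20 / 12 = $1,275.10
Shortage spread = $676.08 / 12 = $56.34/mo
Adjusted monthly = $1,275.10 + $56.34 = $1,331.44

$1,331.44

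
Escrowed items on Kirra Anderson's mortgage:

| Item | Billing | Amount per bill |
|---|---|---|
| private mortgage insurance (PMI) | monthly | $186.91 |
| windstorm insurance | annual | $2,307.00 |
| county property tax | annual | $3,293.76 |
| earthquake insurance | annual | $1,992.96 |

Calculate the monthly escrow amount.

Private mortgage insurance (PMI) = $186.91 × 12 = $2,242.92 per year
Windstorm insurance = $2,307.00 per year
County property tax = $3,293.76 per year
Earthquake insurance = $1,992.96 per year
Annual escrow total = $9,836.64
Base monthly escrow = $9,836.64 / 12 = $819.72

$819.72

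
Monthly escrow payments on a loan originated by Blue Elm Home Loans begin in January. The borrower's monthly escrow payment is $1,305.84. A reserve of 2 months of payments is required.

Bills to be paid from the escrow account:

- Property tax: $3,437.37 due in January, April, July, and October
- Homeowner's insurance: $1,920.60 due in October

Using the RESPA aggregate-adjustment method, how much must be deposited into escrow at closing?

Cushion = 2 × $1,305.84 = $2,611.68
Trial balance (start $0, +$1,305.84 each month, − disbursements):
  Jan: +$1,305.84 − $3,437.37 → -$2,131.53
  Feb: +$1,305.84 → -$825.69
  Mar: +$1,305.84 → $480.15
  Apr: +$1,305.84 − $3,437.37 → -$1,651.38
  May: +$1,305.84 → -$345.54
  Jun: +$1,305.84 → $960.30
  Jul: +$1,305.84 − $3,437.37 → -$1,171.23
  Aug: +$1,305.84 → $134.61
  Sep: +$1,305.84 → $1,440.45
  Oct: +$1,305.84 − $5,357.97 → -$2,611.68
  Nov: +$1,305.84 → -$1,305.84
  Dec: +$1,305.84 → $0.00
Lowest trial balance = -$2,611.68 (Oct)
Initial deposit = cushion − low point = $2,611.68 − (-$2,611.68) = $5,223.36

$5,223.36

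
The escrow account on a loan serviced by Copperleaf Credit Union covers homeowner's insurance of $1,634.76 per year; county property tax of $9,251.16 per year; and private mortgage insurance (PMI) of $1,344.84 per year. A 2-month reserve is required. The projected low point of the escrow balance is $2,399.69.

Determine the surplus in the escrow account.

$361.23

Homeowner's insurance: $1,634.76
County property tax: $9,251.16
Private mortgage insurance (PMI): $1,344.84
Annual escrow total = $1,634.76 + $9,251.16 + $1,344.84 = $12,230.76
Monthly = $12,230.76 / 12 = $1,019.23
Required cushion = 2 × $1,019.23 = $2,038.46
Excess over cushion: $2,399.69 − $2,038.46 = $361.23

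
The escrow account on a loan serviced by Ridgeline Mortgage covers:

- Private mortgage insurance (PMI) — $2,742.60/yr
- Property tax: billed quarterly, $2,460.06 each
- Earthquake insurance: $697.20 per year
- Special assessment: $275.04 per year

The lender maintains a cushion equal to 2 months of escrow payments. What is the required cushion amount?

Private mortgage insurance (PMI) — $2,742.60 annually
Property tax — $2,460.06 × 4 = $9,840.24 annually
Earthquake insurance — $697.20 annually
Special assessment — $275.04 annually
Combined annual = $2,742.60 + $9,840.24 + $697.20 + $275.04 = $13,555.08
Per month = $13,555.08 / 12 = $1,129.59
Reserve = 2 × $1,129.59 = $2,259.18

$2,259.18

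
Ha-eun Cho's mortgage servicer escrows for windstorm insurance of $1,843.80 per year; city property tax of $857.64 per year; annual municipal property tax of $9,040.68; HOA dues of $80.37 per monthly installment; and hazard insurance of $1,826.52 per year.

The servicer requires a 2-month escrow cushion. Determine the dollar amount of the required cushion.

$2,422.18

Windstorm insurance: $1,843.80 annually
City property tax: $857.64 annually
Municipal property tax: $9,040.68 annually
HOA dues: $80.37 × 12 = $964.44 annually
Hazard insurance: $1,826.52 annually
Total annual escrow = $1,843.80 + $857.64 + $9,040.68 + $964.44 + $1,826.52 = $14,533.08
Base monthly escrow = $14,533.08 ÷ 12 = $1,211.09
Cushion = 2 × $1,211.09 = $2,422.18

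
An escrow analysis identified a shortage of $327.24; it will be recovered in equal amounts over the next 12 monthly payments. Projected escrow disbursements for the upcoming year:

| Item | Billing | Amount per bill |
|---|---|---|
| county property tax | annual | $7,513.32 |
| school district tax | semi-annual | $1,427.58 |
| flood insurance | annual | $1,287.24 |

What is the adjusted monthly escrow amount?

County property tax — $7,513.32 annually
School district tax — $1,427.58 × 2 = $2,855.16 annually
Flood insurance — $1,287.24 annually
Annual escrow total = $11,655.72
Monthly escrow = $11,655.72 / 12 = $971.31
Shortage per month = $327.24 ÷ 12 = $27.27
New monthly escrow = $971.31 + $27.27 = $998.58

$998.58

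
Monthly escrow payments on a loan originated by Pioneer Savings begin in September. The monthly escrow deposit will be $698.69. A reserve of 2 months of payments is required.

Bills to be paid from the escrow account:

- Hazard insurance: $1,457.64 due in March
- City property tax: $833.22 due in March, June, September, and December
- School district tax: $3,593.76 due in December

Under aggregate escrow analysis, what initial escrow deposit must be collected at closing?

$4,057.61

Cushion = 2 × $698.69 = $1,397.38
Trial balance (start $0, +$698.69 each month, − disbursements):
  Sep: +$698.69 − $833.22 → -$134.53
  Oct: +$698.69 → $564.16
  Nov: +$698.69 → $1,262.85
  Dec: +$698.69 − $4,426.98 → -$2,465.44
  Jan: +$698.69 → -$1,766.75
  Feb: +$698.69 → -$1,068.06
  Mar: +$698.69 − $2,290.86 → -$2,660.23
  Apr: +$698.69 → -$1,961.54
  May: +$698.69 → -$1,262.85
  Jun: +$698.69 − $833.22 → -$1,397.38
  Jul: +$698.69 → -$698.69
  Aug: +$698.69 → $0.00
Lowest trial balance = -$2,660.23 (Mar)
Initial deposit = cushion − low point = $1,397.38 − (-$2,660.23) = $4,057.61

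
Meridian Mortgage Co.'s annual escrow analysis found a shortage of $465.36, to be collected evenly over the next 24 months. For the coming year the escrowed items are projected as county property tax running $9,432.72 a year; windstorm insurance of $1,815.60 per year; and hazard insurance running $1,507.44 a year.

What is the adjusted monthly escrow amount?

County property tax — $9,432.72 annually
Windstorm insurance — $1,815.60 annually
Hazard insurance — $1,507.44 annually
Total annual escrow = $12,755.76
Monthly escrow = $12,755.76 ÷ 12 = $1,062.98
Monthly shortage recovery: $465.36 / 24 = $19.39
Adjusted monthly = $1,062.98 + $19.39 = $1,082.37

$1,082.37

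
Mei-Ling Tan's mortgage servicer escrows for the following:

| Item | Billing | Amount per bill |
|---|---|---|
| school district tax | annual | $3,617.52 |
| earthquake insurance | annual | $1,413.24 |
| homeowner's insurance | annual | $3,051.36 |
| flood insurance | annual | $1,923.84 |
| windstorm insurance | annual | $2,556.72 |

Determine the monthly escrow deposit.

$1,046.89

School district tax — $3,617.52/yr
Earthquake insurance — $1,413.24/yr
Homeowner's insurance — $3,051.36/yr
Flood insurance — $1,923.84/yr
Windstorm insurance — $2,556.72/yr
Combined annual = $3,617.52 + $1,413.24 + $3,051.36 + $1,923.84 + $2,556.72 = $12,562.68
Base monthly escrow = $12,562.68 ÷ 12 = $1,046.89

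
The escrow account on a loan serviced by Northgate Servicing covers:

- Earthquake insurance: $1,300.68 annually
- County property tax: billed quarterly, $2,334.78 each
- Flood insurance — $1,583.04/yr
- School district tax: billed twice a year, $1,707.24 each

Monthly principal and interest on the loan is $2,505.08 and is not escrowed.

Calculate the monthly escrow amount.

Earthquake insurance: $1,300.68 per year
County property tax: $2,334.78 × 4 = $9,339.12 per year
Flood insurance: $1,583.04 per year
School district tax: $1,707.24 × 2 = $3,414.48 per year
Combined annual = $15,637.32
Monthly escrow = $15,637.32 ÷ 12 = $1,303.11

$1,303.11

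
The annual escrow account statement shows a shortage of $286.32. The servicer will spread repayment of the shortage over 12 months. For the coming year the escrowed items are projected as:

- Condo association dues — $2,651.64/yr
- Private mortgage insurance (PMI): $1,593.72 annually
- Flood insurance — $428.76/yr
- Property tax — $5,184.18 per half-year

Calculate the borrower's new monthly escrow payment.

Condo association dues = $2,651.64
Private mortgage insurance (PMI) = $1,593.72
Flood insurance = $428.76
Property tax = $5,184.18 × 2 = $10,368.36
Yearly total = $15,042.48
Monthly = $15,042.48 / 12 = $1,253.54
Shortage spread = $286.32 ÷ 12 = $23.86/mo
New monthly escrow = $1,253.54 + $23.86 = $1,277.40

$1,277.40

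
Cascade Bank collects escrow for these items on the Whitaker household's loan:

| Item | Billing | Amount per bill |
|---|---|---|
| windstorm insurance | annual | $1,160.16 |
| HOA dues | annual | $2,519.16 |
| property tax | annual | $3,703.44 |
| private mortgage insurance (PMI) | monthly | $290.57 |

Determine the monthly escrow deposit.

$905.80

Windstorm insurance = $1,160.16
HOA dues = $2,519.16
Property tax = $3,703.44
Private mortgage insurance (PMI) = $290.57 × 12 = $3,486.84
Total per year = $10,869.60
Monthly escrow = $10,869.60 ÷ 12 = $905.80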